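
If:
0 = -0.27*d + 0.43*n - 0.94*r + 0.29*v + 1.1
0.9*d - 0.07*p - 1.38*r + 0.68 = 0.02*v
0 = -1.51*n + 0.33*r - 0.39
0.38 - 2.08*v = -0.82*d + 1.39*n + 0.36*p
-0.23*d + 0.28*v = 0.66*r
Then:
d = 1.75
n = 1.00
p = -85.36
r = 5.75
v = 14.98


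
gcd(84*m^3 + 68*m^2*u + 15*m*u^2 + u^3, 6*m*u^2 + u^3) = 6*m + u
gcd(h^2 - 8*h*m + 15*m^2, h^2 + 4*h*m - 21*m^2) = h - 3*m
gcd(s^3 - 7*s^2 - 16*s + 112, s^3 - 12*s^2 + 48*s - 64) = s - 4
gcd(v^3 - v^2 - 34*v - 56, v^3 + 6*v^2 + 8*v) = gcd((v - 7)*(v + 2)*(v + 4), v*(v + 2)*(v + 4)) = v^2 + 6*v + 8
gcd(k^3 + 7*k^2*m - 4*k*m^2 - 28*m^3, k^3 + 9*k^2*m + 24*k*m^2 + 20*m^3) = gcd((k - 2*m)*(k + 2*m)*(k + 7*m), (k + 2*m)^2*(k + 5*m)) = k + 2*m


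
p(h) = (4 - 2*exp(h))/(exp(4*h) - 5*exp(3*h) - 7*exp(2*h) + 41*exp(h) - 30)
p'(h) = (4 - 2*exp(h))*(-4*exp(4*h) + 15*exp(3*h) + 14*exp(2*h) - 41*exp(h))/(exp(4*h) - 5*exp(3*h) - 7*exp(2*h) + 41*exp(h) - 30)^2 - 2*exp(h)/(exp(4*h) - 5*exp(3*h) - 7*exp(2*h) + 41*exp(h) - 30) = (6*exp(2*h) - 12*exp(h) - 26)*exp(h)/(exp(6*h) - 6*exp(5*h) - 17*exp(4*h) + 108*exp(3*h) + 79*exp(2*h) - 390*exp(h) + 225)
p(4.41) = -0.00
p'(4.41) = 0.00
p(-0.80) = -0.23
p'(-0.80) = -0.18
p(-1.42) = -0.17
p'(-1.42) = -0.05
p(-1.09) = -0.19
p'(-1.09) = -0.09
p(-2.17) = -0.15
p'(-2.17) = -0.02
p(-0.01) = -12.56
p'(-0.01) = -1249.98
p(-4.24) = -0.14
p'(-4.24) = -0.00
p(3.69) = -0.00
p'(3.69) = 0.00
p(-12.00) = -0.13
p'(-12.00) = 0.00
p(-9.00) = -0.13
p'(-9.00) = 0.00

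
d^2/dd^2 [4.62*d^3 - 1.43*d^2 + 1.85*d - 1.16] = 27.72*d - 2.86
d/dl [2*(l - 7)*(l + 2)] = 4*l - 10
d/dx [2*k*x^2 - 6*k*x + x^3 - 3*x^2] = 4*k*x - 6*k + 3*x^2 - 6*x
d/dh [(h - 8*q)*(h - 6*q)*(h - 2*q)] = 3*h^2 - 32*h*q + 76*q^2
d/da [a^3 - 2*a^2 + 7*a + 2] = 3*a^2 - 4*a + 7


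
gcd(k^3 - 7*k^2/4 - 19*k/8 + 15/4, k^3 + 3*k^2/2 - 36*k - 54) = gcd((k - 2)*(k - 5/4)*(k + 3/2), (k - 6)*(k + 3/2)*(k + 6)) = k + 3/2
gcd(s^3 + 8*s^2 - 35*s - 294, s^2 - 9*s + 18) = s - 6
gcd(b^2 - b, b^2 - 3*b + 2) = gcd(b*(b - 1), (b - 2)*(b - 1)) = b - 1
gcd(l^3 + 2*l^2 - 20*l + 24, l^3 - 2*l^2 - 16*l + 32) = l - 2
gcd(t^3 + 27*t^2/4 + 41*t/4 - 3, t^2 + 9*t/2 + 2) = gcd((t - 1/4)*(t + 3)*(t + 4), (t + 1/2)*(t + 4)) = t + 4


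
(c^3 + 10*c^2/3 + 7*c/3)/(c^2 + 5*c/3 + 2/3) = c*(3*c + 7)/(3*c + 2)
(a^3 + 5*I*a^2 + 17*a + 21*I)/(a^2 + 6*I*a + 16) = (a^3 + 5*I*a^2 + 17*a + 21*I)/(a^2 + 6*I*a + 16)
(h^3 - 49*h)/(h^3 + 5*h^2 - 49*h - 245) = h/(h + 5)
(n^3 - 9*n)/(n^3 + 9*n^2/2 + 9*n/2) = 2*(n - 3)/(2*n + 3)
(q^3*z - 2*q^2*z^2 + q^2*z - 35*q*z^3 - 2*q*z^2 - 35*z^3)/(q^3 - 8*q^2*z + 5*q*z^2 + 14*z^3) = z*(-q^2 - 5*q*z - q - 5*z)/(-q^2 + q*z + 2*z^2)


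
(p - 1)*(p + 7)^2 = p^3 + 13*p^2 + 35*p - 49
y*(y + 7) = y^2 + 7*y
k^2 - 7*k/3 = k*(k - 7/3)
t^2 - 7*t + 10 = (t - 5)*(t - 2)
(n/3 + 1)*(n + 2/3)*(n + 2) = n^3/3 + 17*n^2/9 + 28*n/9 + 4/3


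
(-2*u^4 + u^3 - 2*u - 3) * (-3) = 6*u^4 - 3*u^3 + 6*u + 9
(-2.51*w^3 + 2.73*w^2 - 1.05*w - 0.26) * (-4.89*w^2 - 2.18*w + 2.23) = 12.2739*w^5 - 7.8779*w^4 - 6.4142*w^3 + 9.6483*w^2 - 1.7747*w - 0.5798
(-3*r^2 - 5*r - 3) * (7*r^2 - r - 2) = -21*r^4 - 32*r^3 - 10*r^2 + 13*r + 6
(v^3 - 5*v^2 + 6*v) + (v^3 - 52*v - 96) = 2*v^3 - 5*v^2 - 46*v - 96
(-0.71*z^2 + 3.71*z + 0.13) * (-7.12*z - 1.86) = 5.0552*z^3 - 25.0946*z^2 - 7.8262*z - 0.2418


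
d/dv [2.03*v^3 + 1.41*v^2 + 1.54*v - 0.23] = 6.09*v^2 + 2.82*v + 1.54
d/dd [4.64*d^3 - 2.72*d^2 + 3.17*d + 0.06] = 13.92*d^2 - 5.44*d + 3.17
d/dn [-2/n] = 2/n^2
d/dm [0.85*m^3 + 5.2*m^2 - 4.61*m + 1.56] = 2.55*m^2 + 10.4*m - 4.61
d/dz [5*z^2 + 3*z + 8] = 10*z + 3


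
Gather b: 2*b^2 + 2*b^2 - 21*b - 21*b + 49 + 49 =4*b^2 - 42*b + 98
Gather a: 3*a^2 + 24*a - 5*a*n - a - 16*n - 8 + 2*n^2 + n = 3*a^2 + a*(23 - 5*n) + 2*n^2 - 15*n - 8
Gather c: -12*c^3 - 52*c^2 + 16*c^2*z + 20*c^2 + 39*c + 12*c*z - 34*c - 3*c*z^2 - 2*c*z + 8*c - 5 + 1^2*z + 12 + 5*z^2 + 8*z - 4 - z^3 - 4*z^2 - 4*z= -12*c^3 + c^2*(16*z - 32) + c*(-3*z^2 + 10*z + 13) - z^3 + z^2 + 5*z + 3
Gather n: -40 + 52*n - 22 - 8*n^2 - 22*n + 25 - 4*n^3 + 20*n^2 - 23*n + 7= -4*n^3 + 12*n^2 + 7*n - 30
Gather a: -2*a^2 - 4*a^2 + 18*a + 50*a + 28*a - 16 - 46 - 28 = -6*a^2 + 96*a - 90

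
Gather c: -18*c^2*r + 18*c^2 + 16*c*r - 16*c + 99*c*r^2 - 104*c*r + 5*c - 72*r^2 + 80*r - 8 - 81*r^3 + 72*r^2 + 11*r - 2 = c^2*(18 - 18*r) + c*(99*r^2 - 88*r - 11) - 81*r^3 + 91*r - 10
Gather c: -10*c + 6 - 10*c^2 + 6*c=-10*c^2 - 4*c + 6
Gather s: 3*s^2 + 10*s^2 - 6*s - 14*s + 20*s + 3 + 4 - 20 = 13*s^2 - 13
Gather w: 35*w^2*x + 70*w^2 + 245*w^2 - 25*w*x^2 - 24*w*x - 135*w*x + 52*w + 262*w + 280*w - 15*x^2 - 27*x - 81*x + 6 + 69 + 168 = w^2*(35*x + 315) + w*(-25*x^2 - 159*x + 594) - 15*x^2 - 108*x + 243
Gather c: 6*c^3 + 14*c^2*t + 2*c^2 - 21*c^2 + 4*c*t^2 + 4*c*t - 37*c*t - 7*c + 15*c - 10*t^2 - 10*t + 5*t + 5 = 6*c^3 + c^2*(14*t - 19) + c*(4*t^2 - 33*t + 8) - 10*t^2 - 5*t + 5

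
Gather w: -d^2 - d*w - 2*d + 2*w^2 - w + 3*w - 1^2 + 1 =-d^2 - 2*d + 2*w^2 + w*(2 - d)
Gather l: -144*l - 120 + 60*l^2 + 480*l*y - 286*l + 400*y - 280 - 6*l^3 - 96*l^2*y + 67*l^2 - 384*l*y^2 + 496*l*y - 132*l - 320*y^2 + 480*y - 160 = -6*l^3 + l^2*(127 - 96*y) + l*(-384*y^2 + 976*y - 562) - 320*y^2 + 880*y - 560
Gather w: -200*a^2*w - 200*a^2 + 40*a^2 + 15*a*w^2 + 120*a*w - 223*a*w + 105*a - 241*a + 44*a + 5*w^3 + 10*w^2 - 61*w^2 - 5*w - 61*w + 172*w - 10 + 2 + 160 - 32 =-160*a^2 - 92*a + 5*w^3 + w^2*(15*a - 51) + w*(-200*a^2 - 103*a + 106) + 120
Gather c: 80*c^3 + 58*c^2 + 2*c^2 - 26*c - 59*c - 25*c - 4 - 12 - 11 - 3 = 80*c^3 + 60*c^2 - 110*c - 30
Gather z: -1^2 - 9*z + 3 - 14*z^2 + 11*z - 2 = -14*z^2 + 2*z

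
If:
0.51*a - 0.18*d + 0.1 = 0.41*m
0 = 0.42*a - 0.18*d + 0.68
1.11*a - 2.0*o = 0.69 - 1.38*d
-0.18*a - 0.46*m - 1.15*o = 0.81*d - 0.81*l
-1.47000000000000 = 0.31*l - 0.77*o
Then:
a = -14.11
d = -29.14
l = -74.98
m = -4.51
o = -28.28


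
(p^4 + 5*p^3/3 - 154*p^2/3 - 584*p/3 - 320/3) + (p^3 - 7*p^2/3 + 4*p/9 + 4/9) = p^4 + 8*p^3/3 - 161*p^2/3 - 1748*p/9 - 956/9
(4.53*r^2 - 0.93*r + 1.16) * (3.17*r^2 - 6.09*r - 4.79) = 14.3601*r^4 - 30.5358*r^3 - 12.3578*r^2 - 2.6097*r - 5.5564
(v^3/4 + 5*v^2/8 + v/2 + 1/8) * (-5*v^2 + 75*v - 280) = -5*v^5/4 + 125*v^4/8 - 205*v^3/8 - 1105*v^2/8 - 1045*v/8 - 35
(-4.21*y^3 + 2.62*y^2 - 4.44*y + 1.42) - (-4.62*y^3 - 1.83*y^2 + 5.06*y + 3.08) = 0.41*y^3 + 4.45*y^2 - 9.5*y - 1.66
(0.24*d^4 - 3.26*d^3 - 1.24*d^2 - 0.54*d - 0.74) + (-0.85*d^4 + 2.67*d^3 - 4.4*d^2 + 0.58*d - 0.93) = -0.61*d^4 - 0.59*d^3 - 5.64*d^2 + 0.0399999999999999*d - 1.67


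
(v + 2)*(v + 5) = v^2 + 7*v + 10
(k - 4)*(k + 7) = k^2 + 3*k - 28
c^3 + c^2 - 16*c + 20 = (c - 2)^2*(c + 5)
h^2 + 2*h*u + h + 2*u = (h + 1)*(h + 2*u)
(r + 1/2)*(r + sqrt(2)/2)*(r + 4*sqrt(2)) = r^3 + r^2/2 + 9*sqrt(2)*r^2/2 + 9*sqrt(2)*r/4 + 4*r + 2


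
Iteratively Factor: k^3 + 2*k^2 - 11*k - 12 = (k + 4)*(k^2 - 2*k - 3) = (k + 1)*(k + 4)*(k - 3)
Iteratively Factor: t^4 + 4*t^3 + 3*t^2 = (t + 1)*(t^3 + 3*t^2) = (t + 1)*(t + 3)*(t^2) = t*(t + 1)*(t + 3)*(t)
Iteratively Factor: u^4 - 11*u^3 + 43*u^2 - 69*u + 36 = (u - 3)*(u^3 - 8*u^2 + 19*u - 12) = (u - 4)*(u - 3)*(u^2 - 4*u + 3) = (u - 4)*(u - 3)^2*(u - 1)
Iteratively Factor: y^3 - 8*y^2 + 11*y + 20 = (y + 1)*(y^2 - 9*y + 20) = (y - 4)*(y + 1)*(y - 5)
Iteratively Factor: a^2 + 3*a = (a + 3)*(a)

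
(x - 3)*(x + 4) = x^2 + x - 12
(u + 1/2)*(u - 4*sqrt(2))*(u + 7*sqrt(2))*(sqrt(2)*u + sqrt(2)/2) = sqrt(2)*u^4 + sqrt(2)*u^3 + 6*u^3 - 223*sqrt(2)*u^2/4 + 6*u^2 - 56*sqrt(2)*u + 3*u/2 - 14*sqrt(2)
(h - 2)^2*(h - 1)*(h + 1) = h^4 - 4*h^3 + 3*h^2 + 4*h - 4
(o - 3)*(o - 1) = o^2 - 4*o + 3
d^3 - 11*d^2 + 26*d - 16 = (d - 8)*(d - 2)*(d - 1)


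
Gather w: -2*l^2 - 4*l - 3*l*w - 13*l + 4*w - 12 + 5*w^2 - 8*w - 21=-2*l^2 - 17*l + 5*w^2 + w*(-3*l - 4) - 33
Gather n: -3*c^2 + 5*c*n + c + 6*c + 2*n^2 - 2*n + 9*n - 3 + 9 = -3*c^2 + 7*c + 2*n^2 + n*(5*c + 7) + 6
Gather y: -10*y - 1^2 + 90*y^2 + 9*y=90*y^2 - y - 1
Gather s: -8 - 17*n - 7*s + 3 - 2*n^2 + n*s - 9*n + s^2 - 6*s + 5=-2*n^2 - 26*n + s^2 + s*(n - 13)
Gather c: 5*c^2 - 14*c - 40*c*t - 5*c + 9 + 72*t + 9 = 5*c^2 + c*(-40*t - 19) + 72*t + 18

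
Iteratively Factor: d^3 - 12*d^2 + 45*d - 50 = (d - 5)*(d^2 - 7*d + 10) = (d - 5)^2*(d - 2)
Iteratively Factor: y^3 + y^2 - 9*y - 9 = (y + 3)*(y^2 - 2*y - 3) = (y + 1)*(y + 3)*(y - 3)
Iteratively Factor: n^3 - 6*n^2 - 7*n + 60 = (n + 3)*(n^2 - 9*n + 20) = (n - 4)*(n + 3)*(n - 5)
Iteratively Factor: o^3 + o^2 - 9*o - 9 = (o + 3)*(o^2 - 2*o - 3) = (o - 3)*(o + 3)*(o + 1)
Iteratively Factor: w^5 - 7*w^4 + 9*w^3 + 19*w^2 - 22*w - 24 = (w - 2)*(w^4 - 5*w^3 - w^2 + 17*w + 12) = (w - 2)*(w + 1)*(w^3 - 6*w^2 + 5*w + 12) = (w - 4)*(w - 2)*(w + 1)*(w^2 - 2*w - 3) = (w - 4)*(w - 3)*(w - 2)*(w + 1)*(w + 1)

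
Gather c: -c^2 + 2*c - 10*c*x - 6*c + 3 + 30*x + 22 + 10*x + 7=-c^2 + c*(-10*x - 4) + 40*x + 32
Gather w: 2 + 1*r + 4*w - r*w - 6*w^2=r - 6*w^2 + w*(4 - r) + 2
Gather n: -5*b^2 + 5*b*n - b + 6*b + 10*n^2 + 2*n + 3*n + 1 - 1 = -5*b^2 + 5*b + 10*n^2 + n*(5*b + 5)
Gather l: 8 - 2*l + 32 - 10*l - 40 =-12*l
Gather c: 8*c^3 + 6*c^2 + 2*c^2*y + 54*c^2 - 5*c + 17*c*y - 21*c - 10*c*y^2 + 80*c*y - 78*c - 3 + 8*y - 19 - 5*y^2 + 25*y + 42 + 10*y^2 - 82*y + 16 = 8*c^3 + c^2*(2*y + 60) + c*(-10*y^2 + 97*y - 104) + 5*y^2 - 49*y + 36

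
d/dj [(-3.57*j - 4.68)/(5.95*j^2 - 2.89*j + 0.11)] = (21.2415*j^2 + 55.692*j - 13.9179)/(35.4025*j^4 - 34.391*j^3 + 9.6611*j^2 - 0.6358*j + 0.0121)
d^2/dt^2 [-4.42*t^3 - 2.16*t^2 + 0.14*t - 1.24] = -26.52*t - 4.32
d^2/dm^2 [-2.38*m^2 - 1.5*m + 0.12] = -4.76000000000000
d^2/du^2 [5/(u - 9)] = 10/(u - 9)^3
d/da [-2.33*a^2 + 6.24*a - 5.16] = 6.24 - 4.66*a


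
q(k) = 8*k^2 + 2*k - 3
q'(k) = 16*k + 2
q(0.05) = -2.88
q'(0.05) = 2.80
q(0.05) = -2.88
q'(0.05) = 2.80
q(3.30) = 90.72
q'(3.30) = 54.80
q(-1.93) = 22.94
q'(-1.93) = -28.88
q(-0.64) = -1.00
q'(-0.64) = -8.24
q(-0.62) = -1.16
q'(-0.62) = -7.92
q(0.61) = 1.20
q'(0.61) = 11.76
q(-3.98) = 115.76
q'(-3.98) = -61.68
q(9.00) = 663.00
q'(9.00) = 146.00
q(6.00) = 297.00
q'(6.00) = 98.00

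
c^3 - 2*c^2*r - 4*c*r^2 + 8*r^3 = (c - 2*r)^2*(c + 2*r)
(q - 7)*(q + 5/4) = q^2 - 23*q/4 - 35/4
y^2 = y^2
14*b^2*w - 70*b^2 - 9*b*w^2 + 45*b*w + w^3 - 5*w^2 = (-7*b + w)*(-2*b + w)*(w - 5)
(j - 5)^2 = j^2 - 10*j + 25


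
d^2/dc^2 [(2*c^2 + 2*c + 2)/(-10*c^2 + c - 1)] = 4*(-110*c^3 - 270*c^2 + 60*c + 7)/(1000*c^6 - 300*c^5 + 330*c^4 - 61*c^3 + 33*c^2 - 3*c + 1)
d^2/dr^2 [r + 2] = 0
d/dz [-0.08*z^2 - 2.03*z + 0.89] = -0.16*z - 2.03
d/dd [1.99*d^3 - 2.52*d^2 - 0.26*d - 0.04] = 5.97*d^2 - 5.04*d - 0.26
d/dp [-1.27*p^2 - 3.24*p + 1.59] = -2.54*p - 3.24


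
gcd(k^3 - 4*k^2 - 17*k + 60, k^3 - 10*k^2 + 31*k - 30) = k^2 - 8*k + 15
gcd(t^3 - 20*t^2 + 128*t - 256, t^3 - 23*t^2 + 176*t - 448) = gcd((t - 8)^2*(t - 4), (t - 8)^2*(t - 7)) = t^2 - 16*t + 64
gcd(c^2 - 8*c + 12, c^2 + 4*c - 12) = c - 2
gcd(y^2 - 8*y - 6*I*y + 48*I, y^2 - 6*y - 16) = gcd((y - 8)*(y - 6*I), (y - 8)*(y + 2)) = y - 8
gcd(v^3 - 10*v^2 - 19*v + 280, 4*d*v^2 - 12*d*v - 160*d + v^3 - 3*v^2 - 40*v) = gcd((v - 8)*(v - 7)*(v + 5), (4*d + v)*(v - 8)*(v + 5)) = v^2 - 3*v - 40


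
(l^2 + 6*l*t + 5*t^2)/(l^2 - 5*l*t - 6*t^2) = (-l - 5*t)/(-l + 6*t)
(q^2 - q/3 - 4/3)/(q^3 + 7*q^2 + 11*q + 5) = (q - 4/3)/(q^2 + 6*q + 5)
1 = 1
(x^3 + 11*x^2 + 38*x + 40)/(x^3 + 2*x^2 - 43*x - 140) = (x + 2)/(x - 7)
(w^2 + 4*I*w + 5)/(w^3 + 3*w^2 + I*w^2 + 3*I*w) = (w^2 + 4*I*w + 5)/(w*(w^2 + w*(3 + I) + 3*I))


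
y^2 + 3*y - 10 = (y - 2)*(y + 5)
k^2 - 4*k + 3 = (k - 3)*(k - 1)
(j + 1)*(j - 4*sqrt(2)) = j^2 - 4*sqrt(2)*j + j - 4*sqrt(2)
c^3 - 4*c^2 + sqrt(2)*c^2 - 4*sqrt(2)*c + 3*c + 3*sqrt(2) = (c - 3)*(c - 1)*(c + sqrt(2))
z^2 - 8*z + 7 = (z - 7)*(z - 1)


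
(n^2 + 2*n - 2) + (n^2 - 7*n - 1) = 2*n^2 - 5*n - 3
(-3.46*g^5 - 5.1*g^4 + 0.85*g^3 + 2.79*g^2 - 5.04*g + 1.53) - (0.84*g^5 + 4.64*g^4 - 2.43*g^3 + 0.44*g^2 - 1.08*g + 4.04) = -4.3*g^5 - 9.74*g^4 + 3.28*g^3 + 2.35*g^2 - 3.96*g - 2.51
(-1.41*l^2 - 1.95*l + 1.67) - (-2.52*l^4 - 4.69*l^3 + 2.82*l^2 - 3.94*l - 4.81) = 2.52*l^4 + 4.69*l^3 - 4.23*l^2 + 1.99*l + 6.48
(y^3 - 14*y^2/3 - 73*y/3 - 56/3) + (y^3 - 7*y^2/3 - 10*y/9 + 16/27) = 2*y^3 - 7*y^2 - 229*y/9 - 488/27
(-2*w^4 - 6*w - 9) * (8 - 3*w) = 6*w^5 - 16*w^4 + 18*w^2 - 21*w - 72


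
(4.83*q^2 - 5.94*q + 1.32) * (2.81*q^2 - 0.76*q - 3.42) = 13.5723*q^4 - 20.3622*q^3 - 8.295*q^2 + 19.3116*q - 4.5144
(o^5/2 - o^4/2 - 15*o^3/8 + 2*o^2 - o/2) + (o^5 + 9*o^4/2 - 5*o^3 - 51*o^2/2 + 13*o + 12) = 3*o^5/2 + 4*o^4 - 55*o^3/8 - 47*o^2/2 + 25*o/2 + 12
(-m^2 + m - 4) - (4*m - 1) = -m^2 - 3*m - 3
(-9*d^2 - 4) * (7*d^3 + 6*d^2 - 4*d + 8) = -63*d^5 - 54*d^4 + 8*d^3 - 96*d^2 + 16*d - 32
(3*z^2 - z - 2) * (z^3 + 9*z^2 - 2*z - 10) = 3*z^5 + 26*z^4 - 17*z^3 - 46*z^2 + 14*z + 20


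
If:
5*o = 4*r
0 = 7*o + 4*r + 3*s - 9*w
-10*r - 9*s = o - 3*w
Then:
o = 16*w/15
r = 4*w/3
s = -19*w/15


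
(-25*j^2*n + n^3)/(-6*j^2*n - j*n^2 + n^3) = (25*j^2 - n^2)/(6*j^2 + j*n - n^2)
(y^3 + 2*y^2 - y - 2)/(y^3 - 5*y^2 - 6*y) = (y^2 + y - 2)/(y*(y - 6))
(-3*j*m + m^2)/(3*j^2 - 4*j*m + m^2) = -m/(j - m)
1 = 1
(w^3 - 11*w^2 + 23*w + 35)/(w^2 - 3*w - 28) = (w^2 - 4*w - 5)/(w + 4)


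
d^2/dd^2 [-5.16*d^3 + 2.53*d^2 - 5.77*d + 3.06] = 5.06 - 30.96*d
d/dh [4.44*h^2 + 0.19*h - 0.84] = 8.88*h + 0.19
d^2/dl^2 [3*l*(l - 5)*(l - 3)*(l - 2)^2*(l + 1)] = 90*l^4 - 660*l^3 + 1404*l^2 - 738*l - 192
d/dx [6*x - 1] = 6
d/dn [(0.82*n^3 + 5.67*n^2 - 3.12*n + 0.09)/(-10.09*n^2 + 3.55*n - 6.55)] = (-8.2738*n^4 + 5.822*n^3 - 27.4653*n^2 - 72.4608*n + 20.1165)/(101.8081*n^4 - 71.639*n^3 + 144.7815*n^2 - 46.505*n + 42.9025)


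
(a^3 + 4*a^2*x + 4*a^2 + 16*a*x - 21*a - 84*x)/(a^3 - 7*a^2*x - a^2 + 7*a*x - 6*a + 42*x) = (-a^2 - 4*a*x - 7*a - 28*x)/(-a^2 + 7*a*x - 2*a + 14*x)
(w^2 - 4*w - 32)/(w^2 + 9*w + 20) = (w - 8)/(w + 5)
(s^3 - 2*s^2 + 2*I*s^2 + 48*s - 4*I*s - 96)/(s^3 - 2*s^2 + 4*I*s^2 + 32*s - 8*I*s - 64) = (s - 6*I)/(s - 4*I)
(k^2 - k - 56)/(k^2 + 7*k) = (k - 8)/k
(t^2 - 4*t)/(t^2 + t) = (t - 4)/(t + 1)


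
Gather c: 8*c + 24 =8*c + 24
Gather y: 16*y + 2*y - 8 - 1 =18*y - 9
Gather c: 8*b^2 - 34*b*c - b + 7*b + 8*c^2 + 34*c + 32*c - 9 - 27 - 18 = 8*b^2 + 6*b + 8*c^2 + c*(66 - 34*b) - 54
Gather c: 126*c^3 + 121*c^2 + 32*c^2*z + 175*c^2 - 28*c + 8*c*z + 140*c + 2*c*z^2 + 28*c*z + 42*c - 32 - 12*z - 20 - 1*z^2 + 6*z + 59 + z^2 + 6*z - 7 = 126*c^3 + c^2*(32*z + 296) + c*(2*z^2 + 36*z + 154)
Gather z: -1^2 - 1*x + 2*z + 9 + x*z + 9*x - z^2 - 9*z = 8*x - z^2 + z*(x - 7) + 8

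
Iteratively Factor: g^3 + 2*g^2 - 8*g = (g - 2)*(g^2 + 4*g) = (g - 2)*(g + 4)*(g)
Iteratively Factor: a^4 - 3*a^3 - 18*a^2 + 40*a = (a - 5)*(a^3 + 2*a^2 - 8*a) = (a - 5)*(a + 4)*(a^2 - 2*a) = (a - 5)*(a - 2)*(a + 4)*(a)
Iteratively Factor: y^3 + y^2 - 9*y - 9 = (y + 3)*(y^2 - 2*y - 3) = (y - 3)*(y + 3)*(y + 1)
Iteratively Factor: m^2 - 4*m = (m - 4)*(m)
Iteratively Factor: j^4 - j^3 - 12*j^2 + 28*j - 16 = (j - 1)*(j^3 - 12*j + 16) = (j - 2)*(j - 1)*(j^2 + 2*j - 8) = (j - 2)*(j - 1)*(j + 4)*(j - 2)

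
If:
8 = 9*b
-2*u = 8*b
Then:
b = 8/9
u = -32/9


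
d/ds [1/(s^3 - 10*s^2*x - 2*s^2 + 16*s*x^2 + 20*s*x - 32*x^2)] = (-3*s^2 + 20*s*x + 4*s - 16*x^2 - 20*x)/(s^3 - 10*s^2*x - 2*s^2 + 16*s*x^2 + 20*s*x - 32*x^2)^2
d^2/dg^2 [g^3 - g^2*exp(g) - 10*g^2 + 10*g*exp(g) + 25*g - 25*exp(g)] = -g^2*exp(g) + 6*g*exp(g) + 6*g - 7*exp(g) - 20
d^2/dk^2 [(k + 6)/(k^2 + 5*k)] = 2*(k^3 + 18*k^2 + 90*k + 150)/(k^3*(k^3 + 15*k^2 + 75*k + 125))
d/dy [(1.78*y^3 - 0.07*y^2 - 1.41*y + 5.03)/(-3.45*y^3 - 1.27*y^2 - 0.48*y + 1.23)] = (-2.5021*y^4 - 11.4378*y^3 + 56.8716*y^2 + 12.604*y + 0.6801)/(11.9025*y^6 + 8.763*y^5 + 4.9249*y^4 - 7.2678*y^3 - 2.8938*y^2 - 1.1808*y + 1.5129)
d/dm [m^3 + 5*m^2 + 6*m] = 3*m^2 + 10*m + 6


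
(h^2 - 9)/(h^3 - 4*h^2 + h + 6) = (h + 3)/(h^2 - h - 2)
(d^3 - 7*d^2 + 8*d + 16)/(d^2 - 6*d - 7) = (d^2 - 8*d + 16)/(d - 7)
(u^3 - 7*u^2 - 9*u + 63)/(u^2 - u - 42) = (u^2 - 9)/(u + 6)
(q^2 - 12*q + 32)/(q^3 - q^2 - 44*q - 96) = (q - 4)/(q^2 + 7*q + 12)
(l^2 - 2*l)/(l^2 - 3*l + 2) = l/(l - 1)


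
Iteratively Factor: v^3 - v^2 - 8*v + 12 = (v - 2)*(v^2 + v - 6) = (v - 2)^2*(v + 3)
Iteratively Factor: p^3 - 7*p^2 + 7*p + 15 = (p - 3)*(p^2 - 4*p - 5) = (p - 5)*(p - 3)*(p + 1)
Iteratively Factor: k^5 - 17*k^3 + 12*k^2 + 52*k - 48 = (k - 3)*(k^4 + 3*k^3 - 8*k^2 - 12*k + 16) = (k - 3)*(k + 4)*(k^3 - k^2 - 4*k + 4) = (k - 3)*(k + 2)*(k + 4)*(k^2 - 3*k + 2) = (k - 3)*(k - 2)*(k + 2)*(k + 4)*(k - 1)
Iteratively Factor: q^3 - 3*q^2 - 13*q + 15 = (q - 1)*(q^2 - 2*q - 15) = (q - 5)*(q - 1)*(q + 3)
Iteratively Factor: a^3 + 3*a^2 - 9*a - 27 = (a + 3)*(a^2 - 9) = (a + 3)^2*(a - 3)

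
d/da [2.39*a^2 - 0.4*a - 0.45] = 4.78*a - 0.4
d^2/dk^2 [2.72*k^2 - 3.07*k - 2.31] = 5.44000000000000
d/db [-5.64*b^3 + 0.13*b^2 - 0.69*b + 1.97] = -16.92*b^2 + 0.26*b - 0.69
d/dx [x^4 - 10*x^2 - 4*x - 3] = 4*x^3 - 20*x - 4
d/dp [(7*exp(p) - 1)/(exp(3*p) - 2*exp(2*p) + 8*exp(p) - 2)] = (-14*exp(3*p) + 17*exp(2*p) - 4*exp(p) - 6)*exp(p)/(exp(6*p) - 4*exp(5*p) + 20*exp(4*p) - 36*exp(3*p) + 72*exp(2*p) - 32*exp(p) + 4)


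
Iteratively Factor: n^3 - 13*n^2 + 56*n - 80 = (n - 4)*(n^2 - 9*n + 20) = (n - 5)*(n - 4)*(n - 4)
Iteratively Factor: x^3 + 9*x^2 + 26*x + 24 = (x + 4)*(x^2 + 5*x + 6) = (x + 2)*(x + 4)*(x + 3)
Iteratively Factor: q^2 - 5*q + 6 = (q - 3)*(q - 2)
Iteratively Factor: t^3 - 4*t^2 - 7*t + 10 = (t - 1)*(t^2 - 3*t - 10) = (t - 5)*(t - 1)*(t + 2)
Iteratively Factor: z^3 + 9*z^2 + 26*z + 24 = (z + 2)*(z^2 + 7*z + 12) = (z + 2)*(z + 3)*(z + 4)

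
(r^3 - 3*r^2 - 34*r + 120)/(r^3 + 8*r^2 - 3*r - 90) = (r^2 - 9*r + 20)/(r^2 + 2*r - 15)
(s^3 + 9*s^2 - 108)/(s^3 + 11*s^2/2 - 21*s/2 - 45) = 2*(s + 6)/(2*s + 5)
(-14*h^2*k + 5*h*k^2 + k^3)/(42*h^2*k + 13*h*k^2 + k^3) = (-2*h + k)/(6*h + k)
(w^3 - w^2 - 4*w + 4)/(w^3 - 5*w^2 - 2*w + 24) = (w^2 - 3*w + 2)/(w^2 - 7*w + 12)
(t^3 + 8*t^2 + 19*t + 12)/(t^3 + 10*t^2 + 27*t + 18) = (t + 4)/(t + 6)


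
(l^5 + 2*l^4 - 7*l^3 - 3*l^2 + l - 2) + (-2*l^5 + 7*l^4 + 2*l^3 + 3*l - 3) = -l^5 + 9*l^4 - 5*l^3 - 3*l^2 + 4*l - 5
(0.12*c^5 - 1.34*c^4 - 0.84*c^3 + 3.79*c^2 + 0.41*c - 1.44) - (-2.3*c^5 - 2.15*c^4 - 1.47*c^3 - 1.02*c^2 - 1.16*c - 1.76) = 2.42*c^5 + 0.81*c^4 + 0.63*c^3 + 4.81*c^2 + 1.57*c + 0.32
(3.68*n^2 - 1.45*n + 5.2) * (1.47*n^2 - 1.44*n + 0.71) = 5.4096*n^4 - 7.4307*n^3 + 12.3448*n^2 - 8.5175*n + 3.692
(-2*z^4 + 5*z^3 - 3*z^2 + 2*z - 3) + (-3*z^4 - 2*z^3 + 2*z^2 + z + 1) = -5*z^4 + 3*z^3 - z^2 + 3*z - 2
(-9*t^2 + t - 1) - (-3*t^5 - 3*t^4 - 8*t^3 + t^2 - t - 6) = 3*t^5 + 3*t^4 + 8*t^3 - 10*t^2 + 2*t + 5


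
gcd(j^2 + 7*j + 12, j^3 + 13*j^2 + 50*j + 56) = j + 4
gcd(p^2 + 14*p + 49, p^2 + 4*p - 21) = p + 7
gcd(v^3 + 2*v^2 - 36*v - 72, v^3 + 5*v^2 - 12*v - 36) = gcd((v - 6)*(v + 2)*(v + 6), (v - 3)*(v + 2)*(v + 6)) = v^2 + 8*v + 12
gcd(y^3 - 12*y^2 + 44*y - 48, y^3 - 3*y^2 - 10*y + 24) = y^2 - 6*y + 8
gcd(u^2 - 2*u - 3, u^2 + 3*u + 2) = u + 1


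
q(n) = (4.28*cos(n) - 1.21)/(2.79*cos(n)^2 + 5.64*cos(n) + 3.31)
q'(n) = (5.58*sin(n)*cos(n) + 5.64*sin(n))*(4.28*cos(n) - 1.21)/(2.79*cos(n)^2 + 5.64*cos(n) + 3.31)^2 - 4.28*sin(n)/(2.79*cos(n)^2 + 5.64*cos(n) + 3.31) = (11.9412*cos(n)^2 - 6.7518*cos(n) - 20.9912)*sin(n)/(7.7841*cos(n)^4 + 31.4712*cos(n)^3 + 50.2794*cos(n)^2 + 37.3368*cos(n) + 10.9561)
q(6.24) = 0.26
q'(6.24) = 0.00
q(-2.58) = -9.03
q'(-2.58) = 12.50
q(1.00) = 0.15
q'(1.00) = -0.35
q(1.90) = -1.46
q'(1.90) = -5.26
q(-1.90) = -1.46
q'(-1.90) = 5.26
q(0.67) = 0.23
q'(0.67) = -0.13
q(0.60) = 0.24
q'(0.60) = -0.11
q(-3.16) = -11.93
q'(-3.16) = -0.20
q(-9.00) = -10.48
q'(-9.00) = 8.55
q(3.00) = -11.82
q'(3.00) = -1.73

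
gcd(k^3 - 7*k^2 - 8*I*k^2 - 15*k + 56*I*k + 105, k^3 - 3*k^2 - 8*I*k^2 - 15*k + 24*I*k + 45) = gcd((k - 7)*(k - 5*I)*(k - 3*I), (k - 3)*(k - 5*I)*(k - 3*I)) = k^2 - 8*I*k - 15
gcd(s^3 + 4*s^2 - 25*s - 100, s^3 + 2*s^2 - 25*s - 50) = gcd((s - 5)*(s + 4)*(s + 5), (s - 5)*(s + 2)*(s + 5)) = s^2 - 25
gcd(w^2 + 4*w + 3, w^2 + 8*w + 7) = w + 1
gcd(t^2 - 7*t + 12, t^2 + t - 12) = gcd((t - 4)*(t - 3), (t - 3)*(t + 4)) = t - 3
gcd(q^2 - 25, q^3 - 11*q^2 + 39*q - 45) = q - 5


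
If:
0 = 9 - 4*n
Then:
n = 9/4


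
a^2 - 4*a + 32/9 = (a - 8/3)*(a - 4/3)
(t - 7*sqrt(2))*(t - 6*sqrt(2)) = t^2 - 13*sqrt(2)*t + 84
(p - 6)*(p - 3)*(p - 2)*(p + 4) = p^4 - 7*p^3 - 8*p^2 + 108*p - 144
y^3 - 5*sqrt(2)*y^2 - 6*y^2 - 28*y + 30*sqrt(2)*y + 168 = (y - 6)*(y - 7*sqrt(2))*(y + 2*sqrt(2))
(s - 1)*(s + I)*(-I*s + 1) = -I*s^3 + 2*s^2 + I*s^2 - 2*s + I*s - I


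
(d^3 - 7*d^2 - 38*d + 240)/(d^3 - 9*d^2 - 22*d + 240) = (d^2 + d - 30)/(d^2 - d - 30)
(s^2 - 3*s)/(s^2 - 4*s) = (s - 3)/(s - 4)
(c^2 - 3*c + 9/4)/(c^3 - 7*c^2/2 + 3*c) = (c - 3/2)/(c*(c - 2))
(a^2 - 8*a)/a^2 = (a - 8)/a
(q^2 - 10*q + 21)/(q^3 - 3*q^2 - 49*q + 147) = 1/(q + 7)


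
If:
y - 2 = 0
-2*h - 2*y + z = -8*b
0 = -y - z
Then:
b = h/4 + 3/4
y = 2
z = -2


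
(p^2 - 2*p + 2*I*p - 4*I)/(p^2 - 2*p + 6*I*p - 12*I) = (p + 2*I)/(p + 6*I)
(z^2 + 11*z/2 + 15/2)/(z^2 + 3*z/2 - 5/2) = (z + 3)/(z - 1)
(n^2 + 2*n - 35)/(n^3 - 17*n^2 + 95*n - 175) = (n + 7)/(n^2 - 12*n + 35)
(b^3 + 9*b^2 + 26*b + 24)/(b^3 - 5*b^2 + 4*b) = (b^3 + 9*b^2 + 26*b + 24)/(b*(b^2 - 5*b + 4))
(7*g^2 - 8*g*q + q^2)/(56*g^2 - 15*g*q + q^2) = (-g + q)/(-8*g + q)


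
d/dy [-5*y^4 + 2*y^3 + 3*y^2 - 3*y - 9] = -20*y^3 + 6*y^2 + 6*y - 3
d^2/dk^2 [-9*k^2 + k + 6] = -18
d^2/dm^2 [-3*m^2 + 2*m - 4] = -6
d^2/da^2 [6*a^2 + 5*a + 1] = 12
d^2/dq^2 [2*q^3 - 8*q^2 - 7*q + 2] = 12*q - 16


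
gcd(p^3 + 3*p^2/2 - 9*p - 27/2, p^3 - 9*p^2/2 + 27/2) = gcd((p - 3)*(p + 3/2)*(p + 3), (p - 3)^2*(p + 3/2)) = p^2 - 3*p/2 - 9/2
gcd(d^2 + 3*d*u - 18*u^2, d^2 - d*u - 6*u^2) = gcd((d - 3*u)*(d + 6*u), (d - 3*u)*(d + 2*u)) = -d + 3*u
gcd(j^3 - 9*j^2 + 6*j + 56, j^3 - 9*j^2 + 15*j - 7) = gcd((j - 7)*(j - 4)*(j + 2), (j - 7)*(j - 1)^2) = j - 7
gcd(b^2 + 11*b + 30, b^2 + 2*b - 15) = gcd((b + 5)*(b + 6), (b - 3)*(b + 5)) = b + 5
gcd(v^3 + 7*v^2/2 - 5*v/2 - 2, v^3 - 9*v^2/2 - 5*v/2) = v + 1/2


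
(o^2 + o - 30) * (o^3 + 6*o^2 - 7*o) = o^5 + 7*o^4 - 31*o^3 - 187*o^2 + 210*o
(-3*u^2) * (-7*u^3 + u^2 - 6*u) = 21*u^5 - 3*u^4 + 18*u^3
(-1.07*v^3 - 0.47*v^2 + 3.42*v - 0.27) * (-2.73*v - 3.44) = 2.9211*v^4 + 4.9639*v^3 - 7.7198*v^2 - 11.0277*v + 0.9288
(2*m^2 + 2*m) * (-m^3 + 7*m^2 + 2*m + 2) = -2*m^5 + 12*m^4 + 18*m^3 + 8*m^2 + 4*m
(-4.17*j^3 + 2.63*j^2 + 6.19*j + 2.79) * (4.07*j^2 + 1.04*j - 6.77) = -16.9719*j^5 + 6.3673*j^4 + 56.1594*j^3 - 0.0121999999999973*j^2 - 39.0047*j - 18.8883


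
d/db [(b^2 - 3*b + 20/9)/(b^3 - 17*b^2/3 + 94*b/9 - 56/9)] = (-9*b^2 + 30*b - 23)/(9*b^4 - 78*b^3 + 253*b^2 - 364*b + 196)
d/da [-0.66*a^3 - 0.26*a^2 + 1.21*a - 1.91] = -1.98*a^2 - 0.52*a + 1.21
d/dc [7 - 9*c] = -9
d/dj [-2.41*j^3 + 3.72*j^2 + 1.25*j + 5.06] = -7.23*j^2 + 7.44*j + 1.25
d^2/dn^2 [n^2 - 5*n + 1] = 2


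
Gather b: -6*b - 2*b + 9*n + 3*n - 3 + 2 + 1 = -8*b + 12*n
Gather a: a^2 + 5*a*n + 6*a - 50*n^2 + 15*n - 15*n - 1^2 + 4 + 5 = a^2 + a*(5*n + 6) - 50*n^2 + 8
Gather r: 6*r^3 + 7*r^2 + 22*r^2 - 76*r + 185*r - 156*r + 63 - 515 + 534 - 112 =6*r^3 + 29*r^2 - 47*r - 30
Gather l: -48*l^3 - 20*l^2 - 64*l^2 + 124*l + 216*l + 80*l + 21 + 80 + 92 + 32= -48*l^3 - 84*l^2 + 420*l + 225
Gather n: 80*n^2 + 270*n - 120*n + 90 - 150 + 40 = 80*n^2 + 150*n - 20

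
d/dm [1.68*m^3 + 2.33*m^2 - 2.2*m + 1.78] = 5.04*m^2 + 4.66*m - 2.2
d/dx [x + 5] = 1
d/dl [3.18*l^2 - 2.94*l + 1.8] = 6.36*l - 2.94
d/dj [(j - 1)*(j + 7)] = 2*j + 6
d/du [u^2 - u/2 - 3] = 2*u - 1/2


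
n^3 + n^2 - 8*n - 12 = (n - 3)*(n + 2)^2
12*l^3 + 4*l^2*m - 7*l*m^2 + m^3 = (-6*l + m)*(-2*l + m)*(l + m)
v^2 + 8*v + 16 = (v + 4)^2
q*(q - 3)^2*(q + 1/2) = q^4 - 11*q^3/2 + 6*q^2 + 9*q/2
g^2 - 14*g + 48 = (g - 8)*(g - 6)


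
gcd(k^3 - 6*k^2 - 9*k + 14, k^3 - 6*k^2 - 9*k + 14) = k^3 - 6*k^2 - 9*k + 14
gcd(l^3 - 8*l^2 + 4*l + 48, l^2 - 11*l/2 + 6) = l - 4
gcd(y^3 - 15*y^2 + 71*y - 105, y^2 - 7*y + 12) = y - 3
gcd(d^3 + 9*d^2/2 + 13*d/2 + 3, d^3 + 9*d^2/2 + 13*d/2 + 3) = d^3 + 9*d^2/2 + 13*d/2 + 3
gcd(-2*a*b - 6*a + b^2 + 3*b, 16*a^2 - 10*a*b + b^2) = 2*a - b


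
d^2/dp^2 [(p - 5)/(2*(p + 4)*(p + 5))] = (p^3 - 15*p^2 - 195*p - 485)/(p^6 + 27*p^5 + 303*p^4 + 1809*p^3 + 6060*p^2 + 10800*p + 8000)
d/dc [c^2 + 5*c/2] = 2*c + 5/2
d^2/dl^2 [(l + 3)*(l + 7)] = 2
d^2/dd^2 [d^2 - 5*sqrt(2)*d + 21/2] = 2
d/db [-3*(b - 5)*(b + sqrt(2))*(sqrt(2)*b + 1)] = -9*sqrt(2)*b^2 - 18*b + 30*sqrt(2)*b - 3*sqrt(2) + 45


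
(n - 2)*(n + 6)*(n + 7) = n^3 + 11*n^2 + 16*n - 84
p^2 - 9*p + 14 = (p - 7)*(p - 2)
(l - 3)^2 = l^2 - 6*l + 9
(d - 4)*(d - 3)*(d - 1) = d^3 - 8*d^2 + 19*d - 12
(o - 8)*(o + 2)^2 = o^3 - 4*o^2 - 28*o - 32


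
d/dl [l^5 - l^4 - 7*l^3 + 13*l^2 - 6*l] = 5*l^4 - 4*l^3 - 21*l^2 + 26*l - 6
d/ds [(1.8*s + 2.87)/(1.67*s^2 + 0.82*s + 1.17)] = (3.006*s^2 + 1.476*s - (1.8*s + 2.87)*(3.34*s + 0.82) + 2.106)/(1.67*s^2 + 0.82*s + 1.17)^2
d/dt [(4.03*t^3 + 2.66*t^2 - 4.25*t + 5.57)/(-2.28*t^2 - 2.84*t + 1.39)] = (-9.1884*t^4 - 22.8904*t^3 - 0.439299999999999*t^2 + 32.794*t + 9.9113)/(5.1984*t^4 + 12.9504*t^3 + 1.7272*t^2 - 7.8952*t + 1.9321)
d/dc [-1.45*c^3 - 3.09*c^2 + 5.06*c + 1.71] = -4.35*c^2 - 6.18*c + 5.06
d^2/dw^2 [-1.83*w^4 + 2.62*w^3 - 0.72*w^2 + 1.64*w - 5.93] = -21.96*w^2 + 15.72*w - 1.44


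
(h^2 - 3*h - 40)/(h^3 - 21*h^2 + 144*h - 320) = (h + 5)/(h^2 - 13*h + 40)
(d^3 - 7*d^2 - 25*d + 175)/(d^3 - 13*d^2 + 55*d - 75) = (d^2 - 2*d - 35)/(d^2 - 8*d + 15)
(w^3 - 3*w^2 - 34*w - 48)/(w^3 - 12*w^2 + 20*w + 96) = (w + 3)/(w - 6)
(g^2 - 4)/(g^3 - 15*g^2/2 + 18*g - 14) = 2*(g + 2)/(2*g^2 - 11*g + 14)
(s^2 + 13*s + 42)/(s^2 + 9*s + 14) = (s + 6)/(s + 2)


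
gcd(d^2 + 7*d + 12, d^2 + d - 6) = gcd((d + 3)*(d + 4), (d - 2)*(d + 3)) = d + 3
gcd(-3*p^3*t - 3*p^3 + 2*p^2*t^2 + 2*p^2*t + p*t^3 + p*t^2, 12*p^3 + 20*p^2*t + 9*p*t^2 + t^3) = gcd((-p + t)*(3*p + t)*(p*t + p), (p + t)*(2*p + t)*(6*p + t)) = 1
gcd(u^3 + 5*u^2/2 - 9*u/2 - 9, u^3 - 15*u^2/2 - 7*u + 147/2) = u + 3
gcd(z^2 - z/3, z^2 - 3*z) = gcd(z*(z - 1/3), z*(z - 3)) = z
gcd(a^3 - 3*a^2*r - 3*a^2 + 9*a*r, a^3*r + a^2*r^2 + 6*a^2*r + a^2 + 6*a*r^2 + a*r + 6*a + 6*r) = 1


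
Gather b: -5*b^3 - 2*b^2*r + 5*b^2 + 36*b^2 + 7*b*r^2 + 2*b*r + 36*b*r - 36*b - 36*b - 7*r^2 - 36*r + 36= -5*b^3 + b^2*(41 - 2*r) + b*(7*r^2 + 38*r - 72) - 7*r^2 - 36*r + 36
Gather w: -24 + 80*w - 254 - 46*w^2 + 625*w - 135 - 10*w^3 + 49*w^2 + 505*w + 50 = -10*w^3 + 3*w^2 + 1210*w - 363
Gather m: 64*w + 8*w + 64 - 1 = 72*w + 63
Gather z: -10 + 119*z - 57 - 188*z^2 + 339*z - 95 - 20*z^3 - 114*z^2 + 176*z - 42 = -20*z^3 - 302*z^2 + 634*z - 204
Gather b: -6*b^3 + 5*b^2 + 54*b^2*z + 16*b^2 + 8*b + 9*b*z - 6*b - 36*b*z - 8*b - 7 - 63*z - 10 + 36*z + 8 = -6*b^3 + b^2*(54*z + 21) + b*(-27*z - 6) - 27*z - 9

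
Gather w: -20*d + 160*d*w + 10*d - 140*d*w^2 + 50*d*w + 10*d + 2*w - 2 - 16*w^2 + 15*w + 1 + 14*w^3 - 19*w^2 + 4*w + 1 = 14*w^3 + w^2*(-140*d - 35) + w*(210*d + 21)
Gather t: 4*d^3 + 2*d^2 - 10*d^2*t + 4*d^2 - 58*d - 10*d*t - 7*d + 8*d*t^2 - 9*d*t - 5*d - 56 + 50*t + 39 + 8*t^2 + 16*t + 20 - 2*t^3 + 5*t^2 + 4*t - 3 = 4*d^3 + 6*d^2 - 70*d - 2*t^3 + t^2*(8*d + 13) + t*(-10*d^2 - 19*d + 70)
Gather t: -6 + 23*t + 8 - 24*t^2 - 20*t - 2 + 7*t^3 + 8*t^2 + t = 7*t^3 - 16*t^2 + 4*t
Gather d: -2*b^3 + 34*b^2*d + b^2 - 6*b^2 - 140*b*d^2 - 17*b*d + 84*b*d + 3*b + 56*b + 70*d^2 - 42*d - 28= -2*b^3 - 5*b^2 + 59*b + d^2*(70 - 140*b) + d*(34*b^2 + 67*b - 42) - 28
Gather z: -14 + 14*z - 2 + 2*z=16*z - 16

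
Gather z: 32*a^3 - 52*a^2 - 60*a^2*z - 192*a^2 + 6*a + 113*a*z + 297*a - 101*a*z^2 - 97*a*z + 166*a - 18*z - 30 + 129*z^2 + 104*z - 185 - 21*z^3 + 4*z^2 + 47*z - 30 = 32*a^3 - 244*a^2 + 469*a - 21*z^3 + z^2*(133 - 101*a) + z*(-60*a^2 + 16*a + 133) - 245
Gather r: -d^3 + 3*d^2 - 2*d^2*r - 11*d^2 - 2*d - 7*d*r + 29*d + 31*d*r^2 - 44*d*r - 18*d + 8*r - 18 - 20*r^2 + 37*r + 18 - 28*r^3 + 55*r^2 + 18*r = -d^3 - 8*d^2 + 9*d - 28*r^3 + r^2*(31*d + 35) + r*(-2*d^2 - 51*d + 63)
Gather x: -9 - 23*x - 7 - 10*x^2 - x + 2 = -10*x^2 - 24*x - 14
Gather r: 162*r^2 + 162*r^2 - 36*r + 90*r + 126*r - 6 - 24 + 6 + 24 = 324*r^2 + 180*r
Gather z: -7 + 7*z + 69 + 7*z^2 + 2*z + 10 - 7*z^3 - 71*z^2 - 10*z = -7*z^3 - 64*z^2 - z + 72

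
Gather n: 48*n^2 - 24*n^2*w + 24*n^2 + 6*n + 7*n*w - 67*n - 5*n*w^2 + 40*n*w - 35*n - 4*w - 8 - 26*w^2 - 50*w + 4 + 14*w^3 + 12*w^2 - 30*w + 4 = n^2*(72 - 24*w) + n*(-5*w^2 + 47*w - 96) + 14*w^3 - 14*w^2 - 84*w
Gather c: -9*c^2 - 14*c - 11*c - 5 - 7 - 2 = -9*c^2 - 25*c - 14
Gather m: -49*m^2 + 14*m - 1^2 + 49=-49*m^2 + 14*m + 48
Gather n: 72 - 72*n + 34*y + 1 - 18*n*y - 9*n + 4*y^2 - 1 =n*(-18*y - 81) + 4*y^2 + 34*y + 72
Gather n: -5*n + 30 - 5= 25 - 5*n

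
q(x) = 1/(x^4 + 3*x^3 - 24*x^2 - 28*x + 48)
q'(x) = (-4*x^3 - 9*x^2 + 48*x + 28)/(x^4 + 3*x^3 - 24*x^2 - 28*x + 48)^2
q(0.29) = 0.03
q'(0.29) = 0.03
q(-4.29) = -0.01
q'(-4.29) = -0.00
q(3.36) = -0.01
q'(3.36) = -0.01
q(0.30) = 0.03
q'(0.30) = 0.03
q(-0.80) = 0.02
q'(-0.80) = -0.00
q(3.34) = -0.01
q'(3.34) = -0.01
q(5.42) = 0.00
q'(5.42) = -0.00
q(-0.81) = 0.02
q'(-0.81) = -0.01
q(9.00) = 0.00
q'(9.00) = 0.00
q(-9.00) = 0.00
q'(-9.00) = 0.00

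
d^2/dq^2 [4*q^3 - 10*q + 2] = 24*q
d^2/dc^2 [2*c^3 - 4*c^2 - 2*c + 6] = 12*c - 8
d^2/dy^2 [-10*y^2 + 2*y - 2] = -20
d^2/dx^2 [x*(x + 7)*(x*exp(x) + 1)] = x^3*exp(x) + 13*x^2*exp(x) + 34*x*exp(x) + 14*exp(x) + 2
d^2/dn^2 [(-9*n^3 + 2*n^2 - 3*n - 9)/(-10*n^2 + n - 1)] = 2*(199*n^3 + 2733*n^2 - 333*n - 80)/(1000*n^6 - 300*n^5 + 330*n^4 - 61*n^3 + 33*n^2 - 3*n + 1)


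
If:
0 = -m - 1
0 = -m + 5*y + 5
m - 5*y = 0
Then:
No Solution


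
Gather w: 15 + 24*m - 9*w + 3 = 24*m - 9*w + 18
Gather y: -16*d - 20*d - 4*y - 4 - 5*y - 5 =-36*d - 9*y - 9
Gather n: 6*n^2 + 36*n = 6*n^2 + 36*n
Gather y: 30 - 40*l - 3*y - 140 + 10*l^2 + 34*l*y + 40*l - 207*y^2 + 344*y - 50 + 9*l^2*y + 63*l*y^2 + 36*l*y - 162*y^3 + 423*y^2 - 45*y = 10*l^2 - 162*y^3 + y^2*(63*l + 216) + y*(9*l^2 + 70*l + 296) - 160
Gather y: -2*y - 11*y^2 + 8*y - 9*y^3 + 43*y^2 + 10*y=-9*y^3 + 32*y^2 + 16*y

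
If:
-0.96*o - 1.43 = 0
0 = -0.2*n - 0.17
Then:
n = -0.85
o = -1.49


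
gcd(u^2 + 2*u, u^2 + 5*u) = u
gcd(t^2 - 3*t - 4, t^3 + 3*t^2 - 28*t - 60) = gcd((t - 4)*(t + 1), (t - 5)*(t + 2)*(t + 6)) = 1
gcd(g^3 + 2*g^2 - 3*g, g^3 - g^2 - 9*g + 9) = g^2 + 2*g - 3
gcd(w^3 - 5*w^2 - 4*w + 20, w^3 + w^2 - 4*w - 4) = w^2 - 4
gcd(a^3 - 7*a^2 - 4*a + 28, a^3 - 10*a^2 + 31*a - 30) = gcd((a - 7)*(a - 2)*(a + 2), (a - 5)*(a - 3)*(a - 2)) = a - 2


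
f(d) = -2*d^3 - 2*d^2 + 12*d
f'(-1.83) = -0.77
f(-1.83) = -16.40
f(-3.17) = 5.57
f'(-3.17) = -35.61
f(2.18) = -4.07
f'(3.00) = -54.00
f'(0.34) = 9.95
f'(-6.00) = -180.00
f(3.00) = -36.00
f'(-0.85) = 11.06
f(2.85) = -28.34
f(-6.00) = 288.00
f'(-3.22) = -37.33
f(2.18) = -4.07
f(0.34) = 3.77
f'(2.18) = -25.23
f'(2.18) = -25.23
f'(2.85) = -48.14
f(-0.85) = -10.42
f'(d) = -6*d^2 - 4*d + 12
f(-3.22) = 7.40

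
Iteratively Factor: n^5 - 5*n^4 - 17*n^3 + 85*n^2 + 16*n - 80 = (n - 4)*(n^4 - n^3 - 21*n^2 + n + 20) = (n - 5)*(n - 4)*(n^3 + 4*n^2 - n - 4) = (n - 5)*(n - 4)*(n + 4)*(n^2 - 1) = (n - 5)*(n - 4)*(n + 1)*(n + 4)*(n - 1)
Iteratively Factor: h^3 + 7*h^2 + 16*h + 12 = (h + 3)*(h^2 + 4*h + 4) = (h + 2)*(h + 3)*(h + 2)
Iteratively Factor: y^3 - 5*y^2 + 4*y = (y - 4)*(y^2 - y) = y*(y - 4)*(y - 1)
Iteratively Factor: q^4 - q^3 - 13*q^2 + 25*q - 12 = (q - 1)*(q^3 - 13*q + 12) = (q - 1)^2*(q^2 + q - 12) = (q - 1)^2*(q + 4)*(q - 3)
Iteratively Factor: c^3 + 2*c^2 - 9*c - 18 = (c + 3)*(c^2 - c - 6) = (c - 3)*(c + 3)*(c + 2)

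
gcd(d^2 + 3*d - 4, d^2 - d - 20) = d + 4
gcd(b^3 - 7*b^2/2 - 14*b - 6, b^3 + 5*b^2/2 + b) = b^2 + 5*b/2 + 1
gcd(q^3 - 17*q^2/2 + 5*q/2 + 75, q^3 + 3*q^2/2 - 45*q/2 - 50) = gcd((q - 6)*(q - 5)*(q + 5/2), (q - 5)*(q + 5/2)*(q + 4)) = q^2 - 5*q/2 - 25/2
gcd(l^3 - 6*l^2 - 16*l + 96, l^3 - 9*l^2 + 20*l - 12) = l - 6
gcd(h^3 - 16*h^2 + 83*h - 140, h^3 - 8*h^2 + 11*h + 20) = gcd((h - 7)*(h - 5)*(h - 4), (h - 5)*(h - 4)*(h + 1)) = h^2 - 9*h + 20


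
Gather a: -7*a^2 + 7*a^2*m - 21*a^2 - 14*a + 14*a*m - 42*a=a^2*(7*m - 28) + a*(14*m - 56)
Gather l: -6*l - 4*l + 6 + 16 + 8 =30 - 10*l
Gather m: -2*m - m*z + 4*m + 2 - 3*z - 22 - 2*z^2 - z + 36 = m*(2 - z) - 2*z^2 - 4*z + 16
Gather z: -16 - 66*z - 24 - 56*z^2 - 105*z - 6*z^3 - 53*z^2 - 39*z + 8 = -6*z^3 - 109*z^2 - 210*z - 32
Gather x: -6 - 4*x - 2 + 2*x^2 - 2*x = 2*x^2 - 6*x - 8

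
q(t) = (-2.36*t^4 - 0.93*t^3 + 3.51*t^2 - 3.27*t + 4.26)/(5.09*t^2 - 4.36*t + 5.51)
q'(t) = (4.36 - 10.18*t)*(-2.36*t^4 - 0.93*t^3 + 3.51*t^2 - 3.27*t + 4.26)/(5.09*t^2 - 4.36*t + 5.51)^2 + (-9.44*t^3 - 2.79*t^2 + 7.02*t - 3.27)/(5.09*t^2 - 4.36*t + 5.51)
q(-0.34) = 0.76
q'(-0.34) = 0.05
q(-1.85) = 0.02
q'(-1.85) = 1.11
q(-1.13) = 0.59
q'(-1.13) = 0.48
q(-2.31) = -0.59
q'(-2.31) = 1.53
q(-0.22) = 0.77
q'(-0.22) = 0.03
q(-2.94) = -1.74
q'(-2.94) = 2.12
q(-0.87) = 0.69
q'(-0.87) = 0.29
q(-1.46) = 0.38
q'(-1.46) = 0.76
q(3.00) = -4.97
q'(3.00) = -3.45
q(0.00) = 0.77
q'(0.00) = 0.02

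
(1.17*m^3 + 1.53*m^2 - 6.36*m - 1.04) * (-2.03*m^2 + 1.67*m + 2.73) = -2.3751*m^5 - 1.152*m^4 + 18.66*m^3 - 4.3331*m^2 - 19.0996*m - 2.8392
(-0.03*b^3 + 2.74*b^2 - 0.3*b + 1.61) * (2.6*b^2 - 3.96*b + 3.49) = -0.078*b^5 + 7.2428*b^4 - 11.7351*b^3 + 14.9366*b^2 - 7.4226*b + 5.6189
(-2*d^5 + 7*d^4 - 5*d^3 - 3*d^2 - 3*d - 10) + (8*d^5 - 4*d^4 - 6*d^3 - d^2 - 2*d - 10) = 6*d^5 + 3*d^4 - 11*d^3 - 4*d^2 - 5*d - 20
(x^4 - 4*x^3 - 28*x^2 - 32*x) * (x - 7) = x^5 - 11*x^4 + 164*x^2 + 224*x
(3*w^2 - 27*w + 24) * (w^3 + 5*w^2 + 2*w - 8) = 3*w^5 - 12*w^4 - 105*w^3 + 42*w^2 + 264*w - 192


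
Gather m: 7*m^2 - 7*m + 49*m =7*m^2 + 42*m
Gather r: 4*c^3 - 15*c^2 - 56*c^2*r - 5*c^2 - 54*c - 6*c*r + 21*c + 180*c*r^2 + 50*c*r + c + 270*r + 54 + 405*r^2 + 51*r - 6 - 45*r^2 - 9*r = 4*c^3 - 20*c^2 - 32*c + r^2*(180*c + 360) + r*(-56*c^2 + 44*c + 312) + 48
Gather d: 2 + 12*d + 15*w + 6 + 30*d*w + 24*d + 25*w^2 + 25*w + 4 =d*(30*w + 36) + 25*w^2 + 40*w + 12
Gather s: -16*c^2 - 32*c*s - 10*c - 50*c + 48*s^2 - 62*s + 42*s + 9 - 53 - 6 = -16*c^2 - 60*c + 48*s^2 + s*(-32*c - 20) - 50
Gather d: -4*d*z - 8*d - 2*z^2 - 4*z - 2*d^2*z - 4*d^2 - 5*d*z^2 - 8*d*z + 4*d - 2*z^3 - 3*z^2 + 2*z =d^2*(-2*z - 4) + d*(-5*z^2 - 12*z - 4) - 2*z^3 - 5*z^2 - 2*z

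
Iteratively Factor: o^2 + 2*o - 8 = (o - 2)*(o + 4)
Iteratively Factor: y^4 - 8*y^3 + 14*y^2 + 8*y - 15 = (y - 1)*(y^3 - 7*y^2 + 7*y + 15) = (y - 3)*(y - 1)*(y^2 - 4*y - 5) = (y - 3)*(y - 1)*(y + 1)*(y - 5)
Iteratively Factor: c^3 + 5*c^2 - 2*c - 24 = (c + 4)*(c^2 + c - 6) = (c - 2)*(c + 4)*(c + 3)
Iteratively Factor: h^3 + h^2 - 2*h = (h)*(h^2 + h - 2) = h*(h + 2)*(h - 1)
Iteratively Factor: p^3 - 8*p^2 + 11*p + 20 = (p - 4)*(p^2 - 4*p - 5) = (p - 4)*(p + 1)*(p - 5)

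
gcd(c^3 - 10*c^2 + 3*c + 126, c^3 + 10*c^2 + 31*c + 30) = c + 3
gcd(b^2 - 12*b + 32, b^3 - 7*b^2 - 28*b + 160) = b^2 - 12*b + 32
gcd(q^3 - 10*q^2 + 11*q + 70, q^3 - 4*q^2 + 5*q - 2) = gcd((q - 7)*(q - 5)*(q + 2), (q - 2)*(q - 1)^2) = 1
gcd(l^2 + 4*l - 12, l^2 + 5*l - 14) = l - 2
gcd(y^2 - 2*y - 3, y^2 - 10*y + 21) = y - 3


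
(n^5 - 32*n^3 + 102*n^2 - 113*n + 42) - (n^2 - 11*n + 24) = n^5 - 32*n^3 + 101*n^2 - 102*n + 18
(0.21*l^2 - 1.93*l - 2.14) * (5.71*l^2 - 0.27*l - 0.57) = 1.1991*l^4 - 11.077*l^3 - 11.818*l^2 + 1.6779*l + 1.2198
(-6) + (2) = -4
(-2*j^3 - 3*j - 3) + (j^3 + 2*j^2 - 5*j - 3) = -j^3 + 2*j^2 - 8*j - 6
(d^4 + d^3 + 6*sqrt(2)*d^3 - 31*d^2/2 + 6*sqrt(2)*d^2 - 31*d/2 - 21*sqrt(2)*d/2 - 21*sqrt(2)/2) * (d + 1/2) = d^5 + 3*d^4/2 + 6*sqrt(2)*d^4 - 15*d^3 + 9*sqrt(2)*d^3 - 93*d^2/4 - 15*sqrt(2)*d^2/2 - 63*sqrt(2)*d/4 - 31*d/4 - 21*sqrt(2)/4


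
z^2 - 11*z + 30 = (z - 6)*(z - 5)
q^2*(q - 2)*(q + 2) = q^4 - 4*q^2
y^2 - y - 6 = (y - 3)*(y + 2)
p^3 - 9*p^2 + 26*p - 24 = (p - 4)*(p - 3)*(p - 2)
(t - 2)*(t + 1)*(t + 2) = t^3 + t^2 - 4*t - 4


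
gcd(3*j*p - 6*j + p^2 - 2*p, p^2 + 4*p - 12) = p - 2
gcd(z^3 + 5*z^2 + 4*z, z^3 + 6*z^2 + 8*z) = z^2 + 4*z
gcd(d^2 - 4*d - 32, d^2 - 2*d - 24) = d + 4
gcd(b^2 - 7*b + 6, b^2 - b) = b - 1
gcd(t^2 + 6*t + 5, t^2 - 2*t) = 1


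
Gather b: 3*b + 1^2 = 3*b + 1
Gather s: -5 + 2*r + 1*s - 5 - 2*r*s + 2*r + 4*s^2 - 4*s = 4*r + 4*s^2 + s*(-2*r - 3) - 10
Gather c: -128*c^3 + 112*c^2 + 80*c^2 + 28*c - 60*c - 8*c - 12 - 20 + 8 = -128*c^3 + 192*c^2 - 40*c - 24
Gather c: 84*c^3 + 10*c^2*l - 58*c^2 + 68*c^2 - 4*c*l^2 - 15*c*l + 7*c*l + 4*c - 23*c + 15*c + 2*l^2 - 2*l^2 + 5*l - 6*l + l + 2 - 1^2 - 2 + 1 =84*c^3 + c^2*(10*l + 10) + c*(-4*l^2 - 8*l - 4)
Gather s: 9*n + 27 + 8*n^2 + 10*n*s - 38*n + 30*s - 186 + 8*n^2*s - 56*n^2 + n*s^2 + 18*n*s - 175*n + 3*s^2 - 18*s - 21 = -48*n^2 - 204*n + s^2*(n + 3) + s*(8*n^2 + 28*n + 12) - 180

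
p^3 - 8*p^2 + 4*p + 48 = (p - 6)*(p - 4)*(p + 2)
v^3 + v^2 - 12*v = v*(v - 3)*(v + 4)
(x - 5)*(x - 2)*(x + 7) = x^3 - 39*x + 70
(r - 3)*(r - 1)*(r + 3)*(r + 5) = r^4 + 4*r^3 - 14*r^2 - 36*r + 45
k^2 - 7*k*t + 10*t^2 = (k - 5*t)*(k - 2*t)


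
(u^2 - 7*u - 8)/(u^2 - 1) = (u - 8)/(u - 1)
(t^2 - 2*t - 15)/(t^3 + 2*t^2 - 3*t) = (t - 5)/(t*(t - 1))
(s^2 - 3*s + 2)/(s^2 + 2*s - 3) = (s - 2)/(s + 3)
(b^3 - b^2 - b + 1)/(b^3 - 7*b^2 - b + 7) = (b - 1)/(b - 7)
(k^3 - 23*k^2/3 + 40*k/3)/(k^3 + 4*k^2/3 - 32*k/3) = (k - 5)/(k + 4)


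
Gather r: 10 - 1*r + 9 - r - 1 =18 - 2*r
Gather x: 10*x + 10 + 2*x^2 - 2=2*x^2 + 10*x + 8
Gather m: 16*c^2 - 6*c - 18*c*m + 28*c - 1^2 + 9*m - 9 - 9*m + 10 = 16*c^2 - 18*c*m + 22*c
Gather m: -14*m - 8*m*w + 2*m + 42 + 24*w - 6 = m*(-8*w - 12) + 24*w + 36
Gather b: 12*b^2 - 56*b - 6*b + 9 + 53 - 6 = 12*b^2 - 62*b + 56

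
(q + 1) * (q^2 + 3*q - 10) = q^3 + 4*q^2 - 7*q - 10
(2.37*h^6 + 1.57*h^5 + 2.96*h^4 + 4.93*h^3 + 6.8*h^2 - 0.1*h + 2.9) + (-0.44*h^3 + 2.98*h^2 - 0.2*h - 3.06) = 2.37*h^6 + 1.57*h^5 + 2.96*h^4 + 4.49*h^3 + 9.78*h^2 - 0.3*h - 0.16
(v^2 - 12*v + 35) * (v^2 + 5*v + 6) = v^4 - 7*v^3 - 19*v^2 + 103*v + 210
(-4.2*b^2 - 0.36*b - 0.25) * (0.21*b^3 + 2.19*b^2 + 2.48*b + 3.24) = -0.882*b^5 - 9.2736*b^4 - 11.2569*b^3 - 15.0483*b^2 - 1.7864*b - 0.81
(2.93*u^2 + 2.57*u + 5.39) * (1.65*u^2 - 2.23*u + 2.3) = 4.8345*u^4 - 2.2934*u^3 + 9.9014*u^2 - 6.1087*u + 12.397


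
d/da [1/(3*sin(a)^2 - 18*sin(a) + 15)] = 2*(3 - sin(a))*cos(a)/(3*(sin(a)^2 - 6*sin(a) + 5)^2)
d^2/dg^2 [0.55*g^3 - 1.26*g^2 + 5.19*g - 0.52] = 3.3*g - 2.52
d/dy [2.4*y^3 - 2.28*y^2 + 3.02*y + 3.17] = 7.2*y^2 - 4.56*y + 3.02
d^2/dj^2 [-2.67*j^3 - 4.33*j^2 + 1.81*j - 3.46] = -16.02*j - 8.66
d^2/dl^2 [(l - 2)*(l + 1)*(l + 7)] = 6*l + 12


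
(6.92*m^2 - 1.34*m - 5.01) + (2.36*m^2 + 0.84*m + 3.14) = 9.28*m^2 - 0.5*m - 1.87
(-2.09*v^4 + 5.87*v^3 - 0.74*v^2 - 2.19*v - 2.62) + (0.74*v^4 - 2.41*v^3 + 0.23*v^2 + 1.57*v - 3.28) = -1.35*v^4 + 3.46*v^3 - 0.51*v^2 - 0.62*v - 5.9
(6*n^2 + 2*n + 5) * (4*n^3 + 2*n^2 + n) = 24*n^5 + 20*n^4 + 30*n^3 + 12*n^2 + 5*n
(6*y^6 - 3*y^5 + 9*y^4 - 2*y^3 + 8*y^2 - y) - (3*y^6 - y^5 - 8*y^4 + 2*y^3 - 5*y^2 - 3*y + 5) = 3*y^6 - 2*y^5 + 17*y^4 - 4*y^3 + 13*y^2 + 2*y - 5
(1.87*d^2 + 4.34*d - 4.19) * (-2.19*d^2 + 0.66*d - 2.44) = -4.0953*d^4 - 8.2704*d^3 + 7.4777*d^2 - 13.355*d + 10.2236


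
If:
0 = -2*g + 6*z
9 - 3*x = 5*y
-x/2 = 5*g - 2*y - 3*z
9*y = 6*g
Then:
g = -27/38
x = 72/19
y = -9/19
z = -9/38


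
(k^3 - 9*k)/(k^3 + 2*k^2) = (k^2 - 9)/(k*(k + 2))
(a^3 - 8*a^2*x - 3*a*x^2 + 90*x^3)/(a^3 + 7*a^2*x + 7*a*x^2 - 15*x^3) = (-a^2 + 11*a*x - 30*x^2)/(-a^2 - 4*a*x + 5*x^2)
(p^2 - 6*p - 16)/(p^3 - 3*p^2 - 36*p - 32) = (p + 2)/(p^2 + 5*p + 4)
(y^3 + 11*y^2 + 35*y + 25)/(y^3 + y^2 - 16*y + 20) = (y^2 + 6*y + 5)/(y^2 - 4*y + 4)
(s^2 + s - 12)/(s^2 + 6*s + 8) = (s - 3)/(s + 2)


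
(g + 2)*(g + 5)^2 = g^3 + 12*g^2 + 45*g + 50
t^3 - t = t*(t - 1)*(t + 1)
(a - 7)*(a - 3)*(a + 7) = a^3 - 3*a^2 - 49*a + 147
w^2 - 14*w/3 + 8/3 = (w - 4)*(w - 2/3)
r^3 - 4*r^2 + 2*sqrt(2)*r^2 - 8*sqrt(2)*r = r*(r - 4)*(r + 2*sqrt(2))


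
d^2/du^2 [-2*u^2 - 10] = -4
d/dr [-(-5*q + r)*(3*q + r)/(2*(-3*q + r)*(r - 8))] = (2*(-q + r)*(3*q - r)*(r - 8) + (3*q - r)*(3*q + r)*(5*q - r) - (3*q + r)*(5*q - r)*(r - 8))/(2*(3*q - r)^2*(r - 8)^2)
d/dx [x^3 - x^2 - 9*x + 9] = 3*x^2 - 2*x - 9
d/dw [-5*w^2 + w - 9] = 1 - 10*w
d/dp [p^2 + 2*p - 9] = 2*p + 2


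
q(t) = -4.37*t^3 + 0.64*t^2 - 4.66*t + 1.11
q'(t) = -13.11*t^2 + 1.28*t - 4.66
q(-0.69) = 6.07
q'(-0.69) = -11.78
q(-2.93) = 130.18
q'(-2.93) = -120.96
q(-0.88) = 8.68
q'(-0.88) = -15.94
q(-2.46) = 81.50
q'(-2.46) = -87.15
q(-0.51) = 4.23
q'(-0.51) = -8.72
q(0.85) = -5.07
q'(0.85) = -13.04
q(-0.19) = 2.05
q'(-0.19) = -5.38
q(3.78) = -243.38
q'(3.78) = -187.14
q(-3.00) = 138.84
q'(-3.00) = -126.49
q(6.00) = -947.73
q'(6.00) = -468.94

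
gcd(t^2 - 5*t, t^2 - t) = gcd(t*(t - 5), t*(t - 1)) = t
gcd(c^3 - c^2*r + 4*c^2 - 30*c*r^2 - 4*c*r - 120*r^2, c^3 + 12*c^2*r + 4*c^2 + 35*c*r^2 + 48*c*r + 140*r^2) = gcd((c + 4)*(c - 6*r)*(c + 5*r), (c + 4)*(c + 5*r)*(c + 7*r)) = c^2 + 5*c*r + 4*c + 20*r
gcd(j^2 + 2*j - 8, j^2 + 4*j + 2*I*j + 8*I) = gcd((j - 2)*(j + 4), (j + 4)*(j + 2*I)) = j + 4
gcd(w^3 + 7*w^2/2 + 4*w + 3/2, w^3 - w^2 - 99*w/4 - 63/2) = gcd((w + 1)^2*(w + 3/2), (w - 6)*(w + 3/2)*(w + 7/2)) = w + 3/2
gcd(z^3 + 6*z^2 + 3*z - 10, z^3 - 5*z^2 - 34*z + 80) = z + 5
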